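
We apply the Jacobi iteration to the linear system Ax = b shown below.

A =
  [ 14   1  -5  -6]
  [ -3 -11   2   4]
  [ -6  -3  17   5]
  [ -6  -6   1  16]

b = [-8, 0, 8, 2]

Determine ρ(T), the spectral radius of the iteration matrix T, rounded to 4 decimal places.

0.8288

A = D + L + U where D = diag(14, -11, 17, 16).
T_J = -D⁻¹(L+U): T[3,1] = -(-6)/(16) = +0.3750; T[3,3] = 0.
  T[0,:] = [+0.0000 -0.0714 +0.3571 +0.4286]
  T[1,:] = [-0.2727 +0.0000 +0.1818 +0.3636]
  T[2,:] = [+0.3529 +0.1765 +0.0000 -0.2941]
  T[3,:] = [+0.3750 +0.3750 -0.0625 +0.0000]
|λ(T)| sorted: 0.8288, 0.4765, 0.2475, 0.1048.
spectral radius ρ = 0.8288; 0.8288 < 1, so it converges for any x₀.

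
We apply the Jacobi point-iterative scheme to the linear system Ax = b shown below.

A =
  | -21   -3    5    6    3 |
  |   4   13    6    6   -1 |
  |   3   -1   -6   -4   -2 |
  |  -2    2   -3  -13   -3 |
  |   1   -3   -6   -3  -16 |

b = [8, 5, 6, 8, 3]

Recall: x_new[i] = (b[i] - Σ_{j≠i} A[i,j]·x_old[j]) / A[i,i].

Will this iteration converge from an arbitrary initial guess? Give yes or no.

Split A = D + L + U, D = diag(-21, 13, -6, -13, -16).
T_J = -D⁻¹(L+U): T[2,0] = -(3)/(-6) = +0.5000; T[2,2] = 0.
  T[0,:] = [+0.0000, -0.1429, +0.2381, +0.2857, +0.1429]
  T[1,:] = [-0.3077, +0.0000, -0.4615, -0.4615, +0.0769]
  T[2,:] = [+0.5000, -0.1667, +0.0000, -0.6667, -0.3333]
  T[3,:] = [-0.1538, +0.1538, -0.2308, +0.0000, -0.2308]
  T[4,:] = [+0.0625, -0.1875, -0.3750, -0.1875, +0.0000]
|roots of det(T-λI)|: 0.7737, 0.6134, 0.3191, 0.3191, 0.1424.
ρ(T) = max|λ| = 0.7737; 0.7737 < 1: convergent.

yes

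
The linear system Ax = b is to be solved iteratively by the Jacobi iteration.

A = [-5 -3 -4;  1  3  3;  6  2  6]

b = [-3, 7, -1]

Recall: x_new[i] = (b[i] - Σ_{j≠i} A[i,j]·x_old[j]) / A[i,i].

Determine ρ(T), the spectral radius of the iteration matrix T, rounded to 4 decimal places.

1.3569

Write A = D+L+U with D = diag(-5, 3, 6).
T_J = -D⁻¹(L+U): T[2,1] = -(2)/(6) = -0.3333; T[2,2] = 0.
  T[0,:] = [+0.0000  -0.6000  -0.8000]
  T[1,:] = [-0.3333  +0.0000  -1.0000]
  T[2,:] = [-1.0000  -0.3333  +0.0000]
|roots of det(T-λI)|: 1.3569, 0.7125, 0.7125.
spectral radius ρ = 1.3569; 1.3569 > 1, so it fails to converge.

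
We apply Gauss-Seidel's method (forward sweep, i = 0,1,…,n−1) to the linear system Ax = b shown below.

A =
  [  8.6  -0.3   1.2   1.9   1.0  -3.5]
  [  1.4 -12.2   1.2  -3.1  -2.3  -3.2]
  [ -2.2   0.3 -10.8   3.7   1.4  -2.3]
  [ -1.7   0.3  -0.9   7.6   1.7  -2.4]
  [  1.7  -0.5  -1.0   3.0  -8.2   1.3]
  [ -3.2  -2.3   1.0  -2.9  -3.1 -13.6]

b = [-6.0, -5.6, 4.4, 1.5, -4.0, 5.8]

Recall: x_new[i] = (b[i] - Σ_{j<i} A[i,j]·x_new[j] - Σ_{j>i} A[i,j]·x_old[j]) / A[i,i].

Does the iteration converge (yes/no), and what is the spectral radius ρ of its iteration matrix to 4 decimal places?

Split A = D + L + U, D = diag(8.6, -12.2, -10.8, 7.6, -8.2, -13.6).
T_GS = -(D+L)⁻¹U: row 0 first, T[0,5] = -(-3.5)/(8.6) = +0.4070; later rows by forward substitution.
  T[0,:] = [+0.0000  +0.0349  -0.1395  -0.2209  -0.1163  +0.4070]
  T[1,:] = [+0.0000  +0.0040  +0.0823  -0.2795  -0.2019  -0.2156]
  T[2,:] = [+0.0000  -0.0070  +0.0307  +0.3798  +0.1477  -0.3019]
  T[3,:] = [+0.0000  +0.0068  -0.0308  +0.0066  -0.2242  +0.3796]
  T[4,:] = [+0.0000  +0.0103  -0.0490  -0.0727  -0.1118  +0.4317]
  T[5,:] = [+0.0000  -0.0132  +0.0389  +0.1423  +0.1457  -0.2608]
moduli |λ_i(T)| = 0.5014, 0.1192, 0.1192, 0.0790, 0.0174, 0.0000.
spectral radius ρ = 0.5014; 0.5014 < 1, so it converges for any x₀.

yes, ρ = 0.5014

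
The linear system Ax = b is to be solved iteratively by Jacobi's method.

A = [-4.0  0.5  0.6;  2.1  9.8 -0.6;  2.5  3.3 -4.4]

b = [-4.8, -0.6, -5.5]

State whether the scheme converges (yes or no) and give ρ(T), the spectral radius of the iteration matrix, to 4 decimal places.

yes, ρ = 0.3932

Split A = D + L + U, D = diag(-4, 9.8, -4.4).
Jacobi T = -D⁻¹(L+U): T[2,0] = -(2.5)/(-4.4) = +0.5682; T[2,2] = 0.
  T[0,:] = [+0.0000, +0.1250, +0.1500]
  T[1,:] = [-0.2143, +0.0000, +0.0612]
  T[2,:] = [+0.5682, +0.7500, +0.0000]
|λ(T)| sorted: 0.3932, 0.2242, 0.2242.
ρ(T) = max|λ| = 0.3932; 0.3932 < 1: convergent.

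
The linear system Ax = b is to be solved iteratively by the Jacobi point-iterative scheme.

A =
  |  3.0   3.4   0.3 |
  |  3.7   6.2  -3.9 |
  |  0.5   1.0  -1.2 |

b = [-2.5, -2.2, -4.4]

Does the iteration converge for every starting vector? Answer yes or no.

Split A = D + L + U, D = diag(3, 6.2, -1.2).
Jacobi T = -D⁻¹(L+U): T[0,1] = -(3.4)/(3) = -1.1333; T[0,0] = 0.
  T[0,:] = [+0.0000  -1.1333  -0.1000]
  T[1,:] = [-0.5968  +0.0000  +0.6290]
  T[2,:] = [+0.4167  +0.8333  +0.0000]
|λ(T)| sorted: 1.1705, 0.9476, 0.2230.
ρ(T) = max|λ| = 1.1705; 1.1705 > 1: divergent.

no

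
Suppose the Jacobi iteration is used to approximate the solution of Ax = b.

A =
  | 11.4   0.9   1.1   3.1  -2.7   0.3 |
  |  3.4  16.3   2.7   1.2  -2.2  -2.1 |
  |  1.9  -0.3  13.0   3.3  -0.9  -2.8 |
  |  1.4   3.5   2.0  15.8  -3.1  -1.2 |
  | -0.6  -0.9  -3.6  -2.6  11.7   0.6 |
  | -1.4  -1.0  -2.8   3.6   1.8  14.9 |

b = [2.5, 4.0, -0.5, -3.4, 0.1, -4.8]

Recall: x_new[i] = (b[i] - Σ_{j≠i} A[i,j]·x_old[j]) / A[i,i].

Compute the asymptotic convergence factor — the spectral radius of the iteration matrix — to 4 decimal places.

Write A = D+L+U with D = diag(11.4, 16.3, 13, 15.8, 11.7, 14.9).
Jacobi: T = -D⁻¹(L+U), T[0,5] = -(0.3)/(11.4) = -0.0263; T[0,0] = 0.
  T[0,:] = [+0.0000 -0.0789 -0.0965 -0.2719 +0.2368 -0.0263]
  T[1,:] = [-0.2086 +0.0000 -0.1656 -0.0736 +0.1350 +0.1288]
  T[2,:] = [-0.1462 +0.0231 +0.0000 -0.2538 +0.0692 +0.2154]
  T[3,:] = [-0.0886 -0.2215 -0.1266 +0.0000 +0.1962 +0.0759]
  T[4,:] = [+0.0513 +0.0769 +0.3077 +0.2222 +0.0000 -0.0513]
  T[5,:] = [+0.0940 +0.0671 +0.1879 -0.2416 -0.1208 +0.0000]
|eigenvalues of T|: 0.6273, 0.2807, 0.2807, 0.1825, 0.1825, 0.0428.
spectral radius ρ = 0.6273; 0.6273 < 1 ⇒ converges.

0.6273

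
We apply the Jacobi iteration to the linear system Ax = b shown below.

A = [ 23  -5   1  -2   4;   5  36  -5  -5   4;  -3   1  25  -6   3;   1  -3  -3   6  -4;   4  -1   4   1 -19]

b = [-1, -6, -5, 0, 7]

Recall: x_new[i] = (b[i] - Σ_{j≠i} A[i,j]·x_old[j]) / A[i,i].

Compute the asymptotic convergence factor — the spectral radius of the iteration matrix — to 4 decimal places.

0.5166

Diagonal D = diag(23, 36, 25, 6, -19); L, U strict lower/upper.
T_J = -D⁻¹(L+U): T[2,0] = -(-3)/(25) = +0.1200; T[2,2] = 0.
  T[0,:] = [+0.0000 +0.2174 -0.0435 +0.0870 -0.1739]
  T[1,:] = [-0.1389 +0.0000 +0.1389 +0.1389 -0.1111]
  T[2,:] = [+0.1200 -0.0400 +0.0000 +0.2400 -0.1200]
  T[3,:] = [-0.1667 +0.5000 +0.5000 +0.0000 +0.6667]
  T[4,:] = [+0.2105 -0.0526 +0.2105 +0.0526 +0.0000]
|λ(T)| sorted: 0.5166, 0.3099, 0.3099, 0.2726, 0.2726.
ρ(T) = max|λ| = 0.5166; 0.5166 < 1 ⇒ converges.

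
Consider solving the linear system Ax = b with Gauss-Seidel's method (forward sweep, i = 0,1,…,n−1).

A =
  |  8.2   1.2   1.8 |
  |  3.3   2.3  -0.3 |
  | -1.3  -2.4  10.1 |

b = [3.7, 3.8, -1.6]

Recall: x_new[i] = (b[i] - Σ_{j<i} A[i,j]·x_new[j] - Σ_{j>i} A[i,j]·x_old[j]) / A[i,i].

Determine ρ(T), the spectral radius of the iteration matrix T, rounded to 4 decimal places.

0.2787

Diagonal D = diag(8.2, 2.3, 10.1); L, U strict lower/upper.
T_GS = -(D+L)⁻¹U: row 0 first, T[0,1] = -(1.2)/(8.2) = -0.1463; later rows by forward substitution.
  T[0,:] = [+0.0000 -0.1463 -0.2195]
  T[1,:] = [+0.0000 +0.2100 +0.4454]
  T[2,:] = [+0.0000 +0.0311 +0.0776]
|eigenvalues of T|: 0.2787, 0.0088, 0.0000.
ρ(T) = max|λ| = 0.2787; 0.2787 < 1: convergent.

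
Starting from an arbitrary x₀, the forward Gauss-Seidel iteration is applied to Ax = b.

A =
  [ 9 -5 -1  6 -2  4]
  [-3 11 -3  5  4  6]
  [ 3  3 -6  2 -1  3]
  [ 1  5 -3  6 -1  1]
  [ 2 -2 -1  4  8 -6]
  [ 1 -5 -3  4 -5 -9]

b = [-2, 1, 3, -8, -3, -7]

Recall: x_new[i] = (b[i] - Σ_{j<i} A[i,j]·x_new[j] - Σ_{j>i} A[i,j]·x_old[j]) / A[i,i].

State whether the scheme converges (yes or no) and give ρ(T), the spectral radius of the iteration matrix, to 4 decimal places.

Let D = diag(9, 11, -6, 6, 8, -9); L, U the strict triangles.
T_GS = -(D+L)⁻¹U: row 0 first, T[0,4] = -(-2)/(9) = +0.2222; later rows by forward substitution.
  T[0,:] = [+0.0000  +0.5556  +0.1111  -0.6667  +0.2222  -0.4444]
  T[1,:] = [+0.0000  +0.1515  +0.3030  -0.6364  -0.3030  -0.6667]
  T[2,:] = [+0.0000  +0.3535  +0.2071  -0.3182  -0.2071  -0.0556]
  T[3,:] = [+0.0000  -0.0421  -0.1675  +0.4823  +0.2786  +0.4352]
  T[4,:] = [+0.0000  -0.0358  +0.1576  -0.2734  -0.2965  +0.4699]
  T[5,:] = [+0.0000  -0.1391  -0.3870  +0.7518  +0.5506  +0.2719]
|roots of det(T-λI)|: 1.3235, 0.5094, 0.1443, 0.0849, 0.0849, 0.0000.
ρ(T) = max|λ| = 1.3235; 1.3235 > 1 ⇒ diverges.

no, ρ = 1.3235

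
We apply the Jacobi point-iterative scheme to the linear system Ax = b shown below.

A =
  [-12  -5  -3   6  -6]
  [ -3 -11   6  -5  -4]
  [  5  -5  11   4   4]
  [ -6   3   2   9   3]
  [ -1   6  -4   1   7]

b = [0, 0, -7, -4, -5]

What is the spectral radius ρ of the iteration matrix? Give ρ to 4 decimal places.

A = D + L + U where D = diag(-12, -11, 11, 9, 7).
T_J = -D⁻¹(L+U): T[4,1] = -(6)/(7) = -0.8571; T[4,4] = 0.
  T[0,:] = [+0.0000 -0.4167 -0.2500 +0.5000 -0.5000]
  T[1,:] = [-0.2727 +0.0000 +0.5455 -0.4545 -0.3636]
  T[2,:] = [-0.4545 +0.4545 +0.0000 -0.3636 -0.3636]
  T[3,:] = [+0.6667 -0.3333 -0.2222 +0.0000 -0.3333]
  T[4,:] = [+0.1429 -0.8571 +0.5714 -0.1429 +0.0000]
moduli |λ_i(T)| = 1.2137, 0.6857, 0.6857, 0.3849, 0.3657.
ρ = 1.2137; 1.2137 > 1, so it fails to converge.

1.2137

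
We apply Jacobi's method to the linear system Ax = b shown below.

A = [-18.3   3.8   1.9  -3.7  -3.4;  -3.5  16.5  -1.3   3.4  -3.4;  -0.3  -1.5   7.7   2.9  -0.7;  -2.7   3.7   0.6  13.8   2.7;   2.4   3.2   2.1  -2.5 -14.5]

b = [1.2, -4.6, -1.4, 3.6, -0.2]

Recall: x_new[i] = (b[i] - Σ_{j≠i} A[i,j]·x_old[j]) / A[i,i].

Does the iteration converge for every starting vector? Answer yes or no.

Diagonal D = diag(-18.3, 16.5, 7.7, 13.8, -14.5); L, U strict lower/upper.
T_J = -D⁻¹(L+U): T[3,4] = -(2.7)/(13.8) = -0.1957; T[3,3] = 0.
  T[0,:] = [+0.0000, +0.2077, +0.1038, -0.2022, -0.1858]
  T[1,:] = [+0.2121, +0.0000, +0.0788, -0.2061, +0.2061]
  T[2,:] = [+0.0390, +0.1948, +0.0000, -0.3766, +0.0909]
  T[3,:] = [+0.1957, -0.2681, -0.0435, +0.0000, -0.1957]
  T[4,:] = [+0.1655, +0.2207, +0.1448, -0.1724, +0.0000]
moduli |λ_i(T)| = 0.5596, 0.3047, 0.2577, 0.2577, 0.0621.
ρ = 0.5596; 0.5596 < 1 ⇒ converges.

yes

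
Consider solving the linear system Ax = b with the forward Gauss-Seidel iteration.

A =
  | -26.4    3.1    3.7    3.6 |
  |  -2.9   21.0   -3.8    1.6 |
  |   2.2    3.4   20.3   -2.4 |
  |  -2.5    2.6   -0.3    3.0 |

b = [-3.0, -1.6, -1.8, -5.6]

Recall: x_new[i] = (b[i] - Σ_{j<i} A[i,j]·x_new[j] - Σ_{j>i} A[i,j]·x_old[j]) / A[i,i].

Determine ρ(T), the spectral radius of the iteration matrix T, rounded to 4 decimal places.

0.1673

Let D = diag(-26.4, 21, 20.3, 3); L, U the strict triangles.
Gauss-Seidel: T = -(D+L)⁻¹U, row 0 first, T[0,1] = -(3.1)/(-26.4) = +0.1174; later rows by forward substitution.
  T[0,:] = [+0.0000  +0.1174  +0.1402  +0.1364]
  T[1,:] = [+0.0000  +0.0162  +0.2003  -0.0574]
  T[2,:] = [+0.0000  -0.0154  -0.0487  +0.1131]
  T[3,:] = [+0.0000  +0.0823  -0.0617  +0.1747]
eigenvalue magnitudes: 0.1673, 0.1119, 0.1119, 0.0000.
spectral radius ρ = 0.1673; 0.1673 < 1 ⇒ converges.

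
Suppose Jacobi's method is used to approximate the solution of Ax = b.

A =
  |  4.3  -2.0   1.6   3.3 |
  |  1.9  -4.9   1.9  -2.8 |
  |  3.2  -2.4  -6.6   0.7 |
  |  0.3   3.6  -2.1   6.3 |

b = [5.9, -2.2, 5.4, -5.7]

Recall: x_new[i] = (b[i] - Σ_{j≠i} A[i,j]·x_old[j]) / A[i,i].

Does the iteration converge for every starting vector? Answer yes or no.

yes

Diagonal D = diag(4.3, -4.9, -6.6, 6.3); L, U strict lower/upper.
Jacobi: T = -D⁻¹(L+U), T[1,0] = -(1.9)/(-4.9) = +0.3878; T[1,1] = 0.
  T[0,:] = [+0.0000  +0.4651  -0.3721  -0.7674]
  T[1,:] = [+0.3878  +0.0000  +0.3878  -0.5714]
  T[2,:] = [+0.4848  -0.3636  +0.0000  +0.1061]
  T[3,:] = [-0.0476  -0.5714  +0.3333  +0.0000]
|eigenvalues of T|: 0.8599, 0.5568, 0.5568, 0.5430.
ρ = 0.8599; 0.8599 < 1 ⇒ converges.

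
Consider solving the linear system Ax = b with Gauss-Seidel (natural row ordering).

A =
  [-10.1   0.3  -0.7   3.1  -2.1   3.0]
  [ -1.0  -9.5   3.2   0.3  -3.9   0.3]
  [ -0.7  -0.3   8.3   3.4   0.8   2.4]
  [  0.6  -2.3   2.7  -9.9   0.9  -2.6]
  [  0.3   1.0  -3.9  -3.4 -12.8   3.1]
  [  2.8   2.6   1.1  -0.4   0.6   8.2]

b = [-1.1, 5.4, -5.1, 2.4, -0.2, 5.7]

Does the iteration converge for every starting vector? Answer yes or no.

yes

Split A = D + L + U, D = diag(-10.1, -9.5, 8.3, -9.9, -12.8, 8.2).
GS T = -(D+L)⁻¹U: row 0 first, T[0,2] = -(-0.7)/(-10.1) = -0.0693; later rows by forward substitution.
  T[0,:] = [+0.0000 +0.0297 -0.0693 +0.3069 -0.2079 +0.2970]
  T[1,:] = [+0.0000 -0.0031 +0.3441 -0.0007 -0.3886 +0.0003]
  T[2,:] = [+0.0000 +0.0024 +0.0066 -0.3838 -0.1280 -0.2641]
  T[3,:] = [+0.0000 +0.0032 -0.0824 -0.0859 +0.1337 -0.3167]
  T[4,:] = [+0.0000 -0.0011 +0.0451 +0.1469 -0.0318 +0.4138]
  T[5,:] = [+0.0000 -0.0092 -0.0937 -0.0680 +0.2202 -0.1118]
|roots of det(T-λI)|: 0.5515, 0.2763, 0.0598, 0.0582, 0.0582, 0.0000.
spectral radius ρ = 0.5515; 0.5515 < 1 ⇒ converges.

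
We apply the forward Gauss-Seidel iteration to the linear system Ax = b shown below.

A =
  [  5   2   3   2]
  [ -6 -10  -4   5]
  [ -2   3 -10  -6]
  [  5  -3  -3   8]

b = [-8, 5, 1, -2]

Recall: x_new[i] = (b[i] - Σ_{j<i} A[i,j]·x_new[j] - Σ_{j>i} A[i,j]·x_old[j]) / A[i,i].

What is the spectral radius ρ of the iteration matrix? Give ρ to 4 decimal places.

0.8451

Split A = D + L + U, D = diag(5, -10, -10, 8).
GS T = -(D+L)⁻¹U: row 0 first, T[0,3] = -(2)/(5) = -0.4000; later rows by forward substitution.
  T[0,:] = [+0.0000, -0.4000, -0.6000, -0.4000]
  T[1,:] = [+0.0000, +0.2400, -0.0400, +0.7400]
  T[2,:] = [+0.0000, +0.1520, +0.1080, -0.2980]
  T[3,:] = [+0.0000, +0.3970, +0.4005, +0.4158]
|roots of det(T-λI)|: 0.8451, 0.2665, 0.2665, 0.0000.
ρ = 0.8451; 0.8451 < 1, so it converges for any x₀.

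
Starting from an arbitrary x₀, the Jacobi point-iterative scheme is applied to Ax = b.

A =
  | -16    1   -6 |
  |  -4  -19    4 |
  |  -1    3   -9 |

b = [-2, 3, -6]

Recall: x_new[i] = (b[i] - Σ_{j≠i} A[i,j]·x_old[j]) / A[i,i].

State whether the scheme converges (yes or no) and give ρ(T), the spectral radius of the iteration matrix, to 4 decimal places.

yes, ρ = 0.4009

A = D + L + U where D = diag(-16, -19, -9).
Jacobi T = -D⁻¹(L+U): T[0,2] = -(-6)/(-16) = -0.3750; T[0,0] = 0.
  T[0,:] = [+0.0000, +0.0625, -0.3750]
  T[1,:] = [-0.2105, +0.0000, +0.2105]
  T[2,:] = [-0.1111, +0.3333, +0.0000]
moduli |λ_i(T)| = 0.4009, 0.2490, 0.2490.
ρ(T) = max|λ| = 0.4009; 0.4009 < 1, so it converges for any x₀.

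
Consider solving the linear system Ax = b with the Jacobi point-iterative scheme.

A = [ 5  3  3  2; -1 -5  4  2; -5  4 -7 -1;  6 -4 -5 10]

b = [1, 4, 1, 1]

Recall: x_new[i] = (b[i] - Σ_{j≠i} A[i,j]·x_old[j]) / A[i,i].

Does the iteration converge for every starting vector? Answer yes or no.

no

Let D = diag(5, -5, -7, 10); L, U the strict triangles.
Jacobi T = -D⁻¹(L+U): T[1,3] = -(2)/(-5) = +0.4000; T[1,1] = 0.
  T[0,:] = [+0.0000 -0.6000 -0.6000 -0.4000]
  T[1,:] = [-0.2000 +0.0000 +0.8000 +0.4000]
  T[2,:] = [-0.7143 +0.5714 +0.0000 -0.1429]
  T[3,:] = [-0.6000 +0.4000 +0.5000 +0.0000]
|λ(T)| sorted: 1.3817, 0.6626, 0.6626, 0.1064.
spectral radius ρ = 1.3817; 1.3817 > 1: divergent.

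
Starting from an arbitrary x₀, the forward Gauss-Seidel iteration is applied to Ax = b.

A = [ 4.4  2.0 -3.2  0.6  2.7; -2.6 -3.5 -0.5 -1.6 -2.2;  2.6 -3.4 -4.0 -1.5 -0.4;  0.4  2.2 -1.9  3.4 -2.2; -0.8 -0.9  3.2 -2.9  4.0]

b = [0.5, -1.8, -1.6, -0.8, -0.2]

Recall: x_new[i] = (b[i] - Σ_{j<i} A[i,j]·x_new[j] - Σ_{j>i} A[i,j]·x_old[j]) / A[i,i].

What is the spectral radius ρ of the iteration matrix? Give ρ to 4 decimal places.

A = D + L + U where D = diag(4.4, -3.5, -4, 3.4, 4).
GS T = -(D+L)⁻¹U: row 0 first, T[0,1] = -(2)/(4.4) = -0.4545; later rows by forward substitution.
  T[0,:] = [+0.0000, -0.4545, +0.7273, -0.1364, -0.6136]
  T[1,:] = [+0.0000, +0.3377, -0.6831, -0.3558, -0.1727]
  T[2,:] = [+0.0000, -0.5825, +1.0534, -0.1612, -0.3520]
  T[3,:] = [+0.0000, -0.4905, +0.9451, +0.1562, +0.6343]
  T[4,:] = [+0.0000, +0.0954, -0.1657, +0.1349, +0.5799]
|eigenvalues of T|: 1.4642, 0.7325, 0.0542, 0.0542, 0.0000.
ρ(T) = max|λ| = 1.4642; 1.4642 > 1: divergent.

1.4642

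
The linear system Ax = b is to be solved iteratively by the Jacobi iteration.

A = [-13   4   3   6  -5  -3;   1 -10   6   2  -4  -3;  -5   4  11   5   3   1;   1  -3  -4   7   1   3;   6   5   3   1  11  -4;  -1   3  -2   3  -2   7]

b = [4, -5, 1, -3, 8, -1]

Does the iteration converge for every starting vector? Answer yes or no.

Write A = D+L+U with D = diag(-13, -10, 11, 7, 11, 7).
Jacobi: T = -D⁻¹(L+U), T[2,5] = -(1)/(11) = -0.0909; T[2,2] = 0.
  T[0,:] = [+0.0000, +0.3077, +0.2308, +0.4615, -0.3846, -0.2308]
  T[1,:] = [+0.1000, +0.0000, +0.6000, +0.2000, -0.4000, -0.3000]
  T[2,:] = [+0.4545, -0.3636, +0.0000, -0.4545, -0.2727, -0.0909]
  T[3,:] = [-0.1429, +0.4286, +0.5714, +0.0000, -0.1429, -0.4286]
  T[4,:] = [-0.5455, -0.4545, -0.2727, -0.0909, +0.0000, +0.3636]
  T[5,:] = [+0.1429, -0.4286, +0.2857, -0.4286, +0.2857, +0.0000]
|λ(T)| sorted: 1.1634, 0.6527, 0.6527, 0.6097, 0.1084, 0.1084.
spectral radius ρ = 1.1634; 1.1634 > 1 ⇒ diverges.

no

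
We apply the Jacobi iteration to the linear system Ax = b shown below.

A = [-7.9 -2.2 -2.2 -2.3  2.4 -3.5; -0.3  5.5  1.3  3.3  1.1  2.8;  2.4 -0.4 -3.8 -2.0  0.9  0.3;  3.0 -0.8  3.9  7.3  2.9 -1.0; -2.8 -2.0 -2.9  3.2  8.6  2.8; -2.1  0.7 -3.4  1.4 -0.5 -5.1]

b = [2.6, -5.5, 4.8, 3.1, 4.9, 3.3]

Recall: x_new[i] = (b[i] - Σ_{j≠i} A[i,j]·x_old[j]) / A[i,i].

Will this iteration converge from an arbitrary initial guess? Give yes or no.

Diagonal D = diag(-7.9, 5.5, -3.8, 7.3, 8.6, -5.1); L, U strict lower/upper.
Jacobi T = -D⁻¹(L+U): T[0,5] = -(-3.5)/(-7.9) = -0.4430; T[0,0] = 0.
  T[0,:] = [+0.0000, -0.2785, -0.2785, -0.2911, +0.3038, -0.4430]
  T[1,:] = [+0.0545, +0.0000, -0.2364, -0.6000, -0.2000, -0.5091]
  T[2,:] = [+0.6316, -0.1053, +0.0000, -0.5263, +0.2368, +0.0789]
  T[3,:] = [-0.4110, +0.1096, -0.5342, +0.0000, -0.3973, +0.1370]
  T[4,:] = [+0.3256, +0.2326, +0.3372, -0.3721, +0.0000, -0.3256]
  T[5,:] = [-0.4118, +0.1373, -0.6667, +0.2745, -0.0980, +0.0000]
|roots of det(T-λI)|: 1.1706, 0.6079, 0.6079, 0.3956, 0.3956, 0.1059.
ρ(T) = max|λ| = 1.1706; 1.1706 > 1, so it fails to converge.

no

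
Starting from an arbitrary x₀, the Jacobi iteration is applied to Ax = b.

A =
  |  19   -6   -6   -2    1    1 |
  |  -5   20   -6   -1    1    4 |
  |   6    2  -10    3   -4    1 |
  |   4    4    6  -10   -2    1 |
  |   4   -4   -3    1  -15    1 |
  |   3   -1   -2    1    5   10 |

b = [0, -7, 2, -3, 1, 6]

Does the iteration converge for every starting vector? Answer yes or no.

A = D + L + U where D = diag(19, 20, -10, -10, -15, 10).
Jacobi T = -D⁻¹(L+U): T[0,4] = -(1)/(19) = -0.0526; T[0,0] = 0.
  T[0,:] = [+0.0000 +0.3158 +0.3158 +0.1053 -0.0526 -0.0526]
  T[1,:] = [+0.2500 +0.0000 +0.3000 +0.0500 -0.0500 -0.2000]
  T[2,:] = [+0.6000 +0.2000 +0.0000 +0.3000 -0.4000 +0.1000]
  T[3,:] = [+0.4000 +0.4000 +0.6000 +0.0000 -0.2000 +0.1000]
  T[4,:] = [+0.2667 -0.2667 -0.2000 +0.0667 +0.0000 +0.0667]
  T[5,:] = [-0.3000 +0.1000 +0.2000 -0.1000 -0.5000 +0.0000]
|λ(T)| sorted: 0.9279, 0.5152, 0.3883, 0.2405, 0.2405, 0.1797.
ρ(T) = max|λ| = 0.9279; 0.9279 < 1 ⇒ converges.

yes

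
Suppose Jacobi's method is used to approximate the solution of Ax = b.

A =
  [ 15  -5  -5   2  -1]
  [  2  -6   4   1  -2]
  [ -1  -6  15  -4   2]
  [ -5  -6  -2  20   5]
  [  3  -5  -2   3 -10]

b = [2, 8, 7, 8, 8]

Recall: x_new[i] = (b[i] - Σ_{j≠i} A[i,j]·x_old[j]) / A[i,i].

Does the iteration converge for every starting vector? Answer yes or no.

yes

Split A = D + L + U, D = diag(15, -6, 15, 20, -10).
Jacobi: T = -D⁻¹(L+U), T[2,3] = -(-4)/(15) = +0.2667; T[2,2] = 0.
  T[0,:] = [+0.0000  +0.3333  +0.3333  -0.1333  +0.0667]
  T[1,:] = [+0.3333  +0.0000  +0.6667  +0.1667  -0.3333]
  T[2,:] = [+0.0667  +0.4000  +0.0000  +0.2667  -0.1333]
  T[3,:] = [+0.2500  +0.3000  +0.1000  +0.0000  -0.2500]
  T[4,:] = [+0.3000  -0.5000  -0.2000  +0.3000  +0.0000]
|λ(T)| sorted: 0.8878, 0.6581, 0.3544, 0.3544, 0.1740.
ρ(T) = max|λ| = 0.8878; 0.8878 < 1: convergent.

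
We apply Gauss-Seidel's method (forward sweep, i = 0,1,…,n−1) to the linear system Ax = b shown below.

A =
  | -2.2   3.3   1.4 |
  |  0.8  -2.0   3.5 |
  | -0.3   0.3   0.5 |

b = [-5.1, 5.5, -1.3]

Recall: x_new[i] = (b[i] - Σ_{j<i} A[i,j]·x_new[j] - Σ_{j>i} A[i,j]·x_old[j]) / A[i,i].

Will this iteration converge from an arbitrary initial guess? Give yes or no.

no

Let D = diag(-2.2, -2, 0.5); L, U the strict triangles.
Gauss-Seidel: T = -(D+L)⁻¹U, row 0 first, T[0,1] = -(3.3)/(-2.2) = +1.5000; later rows by forward substitution.
  T[0,:] = [+0.0000, +1.5000, +0.6364]
  T[1,:] = [+0.0000, +0.6000, +2.0045]
  T[2,:] = [+0.0000, +0.5400, -0.8209]
moduli |λ_i(T)| = 1.3703, 1.1494, 0.0000.
ρ = 1.3703; 1.3703 > 1, so it fails to converge.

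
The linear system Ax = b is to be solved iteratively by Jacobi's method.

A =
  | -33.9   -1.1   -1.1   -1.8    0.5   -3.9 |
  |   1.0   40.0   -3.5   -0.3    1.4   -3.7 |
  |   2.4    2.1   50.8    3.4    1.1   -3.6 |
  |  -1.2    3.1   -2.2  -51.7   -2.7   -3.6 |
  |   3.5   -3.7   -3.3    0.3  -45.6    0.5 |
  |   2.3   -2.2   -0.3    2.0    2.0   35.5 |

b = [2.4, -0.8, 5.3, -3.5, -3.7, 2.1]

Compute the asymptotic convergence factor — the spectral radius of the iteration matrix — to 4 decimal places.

0.1817

Write A = D+L+U with D = diag(-33.9, 40, 50.8, -51.7, -45.6, 35.5).
Jacobi: T = -D⁻¹(L+U), T[0,3] = -(-1.8)/(-33.9) = -0.0531; T[0,0] = 0.
  T[0,:] = [+0.0000, -0.0324, -0.0324, -0.0531, +0.0147, -0.1150]
  T[1,:] = [-0.0250, +0.0000, +0.0875, +0.0075, -0.0350, +0.0925]
  T[2,:] = [-0.0472, -0.0413, +0.0000, -0.0669, -0.0217, +0.0709]
  T[3,:] = [-0.0232, +0.0600, -0.0426, +0.0000, -0.0522, -0.0696]
  T[4,:] = [+0.0768, -0.0811, -0.0724, +0.0066, +0.0000, +0.0110]
  T[5,:] = [-0.0648, +0.0620, +0.0085, -0.0563, -0.0563, +0.0000]
|eigenvalues of T|: 0.1817, 0.1132, 0.1132, 0.0464, 0.0451, 0.0451.
ρ(T) = max|λ| = 0.1817; 0.1817 < 1 ⇒ converges.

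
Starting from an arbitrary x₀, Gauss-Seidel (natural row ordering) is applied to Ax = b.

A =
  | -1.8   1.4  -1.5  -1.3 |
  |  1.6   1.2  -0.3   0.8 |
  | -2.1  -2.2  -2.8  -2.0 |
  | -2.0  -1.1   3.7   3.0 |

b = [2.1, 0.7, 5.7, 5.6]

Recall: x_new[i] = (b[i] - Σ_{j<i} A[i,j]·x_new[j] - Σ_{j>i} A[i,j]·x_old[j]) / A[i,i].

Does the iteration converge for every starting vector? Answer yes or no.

Split A = D + L + U, D = diag(-1.8, 1.2, -2.8, 3).
T_GS = -(D+L)⁻¹U: row 0 first, T[0,1] = -(1.4)/(-1.8) = +0.7778; later rows by forward substitution.
  T[0,:] = [+0.0000 +0.7778 -0.8333 -0.7222]
  T[1,:] = [+0.0000 -1.0370 +1.3611 +0.2963]
  T[2,:] = [+0.0000 +0.2315 -0.4444 -0.4054]
  T[3,:] = [+0.0000 -0.1472 +0.4917 +0.1272]
|roots of det(T-λI)|: 1.2534, 0.2718, 0.2718, 0.0000.
spectral radius ρ = 1.2534; 1.2534 > 1 ⇒ diverges.

no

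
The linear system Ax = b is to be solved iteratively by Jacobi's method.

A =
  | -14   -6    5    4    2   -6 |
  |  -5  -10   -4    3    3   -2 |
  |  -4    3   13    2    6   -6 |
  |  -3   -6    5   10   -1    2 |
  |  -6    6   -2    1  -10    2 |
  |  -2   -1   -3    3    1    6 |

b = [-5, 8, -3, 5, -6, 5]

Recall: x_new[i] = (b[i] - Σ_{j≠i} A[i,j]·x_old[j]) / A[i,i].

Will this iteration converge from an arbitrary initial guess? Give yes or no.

Let D = diag(-14, -10, 13, 10, -10, 6); L, U the strict triangles.
T_J = -D⁻¹(L+U): T[0,2] = -(5)/(-14) = +0.3571; T[0,0] = 0.
  T[0,:] = [+0.0000 -0.4286 +0.3571 +0.2857 +0.1429 -0.4286]
  T[1,:] = [-0.5000 +0.0000 -0.4000 +0.3000 +0.3000 -0.2000]
  T[2,:] = [+0.3077 -0.2308 +0.0000 -0.1538 -0.4615 +0.4615]
  T[3,:] = [+0.3000 +0.6000 -0.5000 +0.0000 +0.1000 -0.2000]
  T[4,:] = [-0.6000 +0.6000 -0.2000 +0.1000 +0.0000 +0.2000]
  T[5,:] = [+0.3333 +0.1667 +0.5000 -0.5000 -0.1667 +0.0000]
moduli |λ_i(T)| = 1.1206, 0.7480, 0.7480, 0.5264, 0.1916, 0.1916.
ρ = 1.1206; 1.1206 > 1, so it fails to converge.

no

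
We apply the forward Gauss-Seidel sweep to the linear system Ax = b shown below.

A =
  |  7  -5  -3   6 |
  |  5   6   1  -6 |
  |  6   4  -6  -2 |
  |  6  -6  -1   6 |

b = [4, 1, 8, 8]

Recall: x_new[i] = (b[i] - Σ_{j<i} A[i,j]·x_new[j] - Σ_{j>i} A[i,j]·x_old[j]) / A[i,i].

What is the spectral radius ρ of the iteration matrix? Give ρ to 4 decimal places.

1.3598

A = D + L + U where D = diag(7, 6, -6, 6).
T_GS = -(D+L)⁻¹U: row 0 first, T[0,3] = -(6)/(7) = -0.8571; later rows by forward substitution.
  T[0,:] = [+0.0000 +0.7143 +0.4286 -0.8571]
  T[1,:] = [+0.0000 -0.5952 -0.5238 +1.7143]
  T[2,:] = [+0.0000 +0.3175 +0.0794 -0.0476]
  T[3,:] = [+0.0000 -1.2566 -0.9392 +2.5635]
|λ(T)| sorted: 1.3598, 0.7279, 0.0401, 0.0000.
spectral radius ρ = 1.3598; 1.3598 > 1: divergent.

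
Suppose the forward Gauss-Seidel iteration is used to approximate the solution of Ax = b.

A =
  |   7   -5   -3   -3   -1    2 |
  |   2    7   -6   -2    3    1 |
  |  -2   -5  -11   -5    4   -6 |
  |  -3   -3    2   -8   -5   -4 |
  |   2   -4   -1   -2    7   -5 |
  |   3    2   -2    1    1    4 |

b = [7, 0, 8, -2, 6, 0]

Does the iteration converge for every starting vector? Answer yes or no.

Diagonal D = diag(7, 7, -11, -8, 7, 4); L, U strict lower/upper.
T_GS = -(D+L)⁻¹U: row 0 first, T[0,5] = -(2)/(7) = -0.2857; later rows by forward substitution.
  T[0,:] = [+0.0000, +0.7143, +0.4286, +0.4286, +0.1429, -0.2857]
  T[1,:] = [+0.0000, -0.2041, +0.7347, +0.1633, -0.4694, -0.0612]
  T[2,:] = [+0.0000, -0.0371, -0.4119, -0.6067, +0.5510, -0.4657]
  T[3,:] = [+0.0000, -0.2006, -0.5392, -0.3736, -0.3648, -0.4863]
  T[4,:] = [+0.0000, -0.3833, +0.0845, -0.2226, -0.3345, +0.5555]
  T[5,:] = [+0.0000, -0.3062, -0.7810, -0.5574, +0.5779, -0.0052]
|eigenvalues of T|: 1.4384, 0.8500, 0.6907, 0.4925, 0.2240, 0.0000.
ρ(T) = max|λ| = 1.4384; 1.4384 > 1 ⇒ diverges.

no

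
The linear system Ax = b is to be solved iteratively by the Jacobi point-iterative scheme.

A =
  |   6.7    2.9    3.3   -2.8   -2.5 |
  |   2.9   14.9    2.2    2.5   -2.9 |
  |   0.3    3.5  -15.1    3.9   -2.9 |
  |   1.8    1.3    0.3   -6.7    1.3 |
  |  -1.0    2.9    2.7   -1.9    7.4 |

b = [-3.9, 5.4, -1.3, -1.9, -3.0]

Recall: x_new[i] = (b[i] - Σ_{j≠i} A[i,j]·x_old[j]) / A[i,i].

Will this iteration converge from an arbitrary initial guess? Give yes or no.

A = D + L + U where D = diag(6.7, 14.9, -15.1, -6.7, 7.4).
Jacobi T = -D⁻¹(L+U): T[4,2] = -(2.7)/(7.4) = -0.3649; T[4,4] = 0.
  T[0,:] = [+0.0000, -0.4328, -0.4925, +0.4179, +0.3731]
  T[1,:] = [-0.1946, +0.0000, -0.1477, -0.1678, +0.1946]
  T[2,:] = [+0.0199, +0.2318, +0.0000, +0.2583, -0.1921]
  T[3,:] = [+0.2687, +0.1940, +0.0448, +0.0000, +0.1940]
  T[4,:] = [+0.1351, -0.3919, -0.3649, +0.2568, +0.0000]
|eigenvalues of T|: 0.6068, 0.4827, 0.3259, 0.3259, 0.2273.
ρ = 0.6068; 0.6068 < 1, so it converges for any x₀.

yes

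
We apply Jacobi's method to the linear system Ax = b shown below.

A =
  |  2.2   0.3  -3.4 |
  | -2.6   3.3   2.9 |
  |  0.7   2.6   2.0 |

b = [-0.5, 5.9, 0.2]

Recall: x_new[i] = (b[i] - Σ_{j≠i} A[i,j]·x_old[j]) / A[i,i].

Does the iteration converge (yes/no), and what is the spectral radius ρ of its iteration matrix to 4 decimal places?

Split A = D + L + U, D = diag(2.2, 3.3, 2).
Jacobi T = -D⁻¹(L+U): T[1,2] = -(2.9)/(3.3) = -0.8788; T[1,1] = 0.
  T[0,:] = [+0.0000 -0.1364 +1.5455]
  T[1,:] = [+0.7879 +0.0000 -0.8788]
  T[2,:] = [-0.3500 -1.3000 +0.0000]
|λ(T)| sorted: 1.3151, 1.1115, 1.1115.
ρ = 1.3151; 1.3151 > 1, so it fails to converge.

no, ρ = 1.3151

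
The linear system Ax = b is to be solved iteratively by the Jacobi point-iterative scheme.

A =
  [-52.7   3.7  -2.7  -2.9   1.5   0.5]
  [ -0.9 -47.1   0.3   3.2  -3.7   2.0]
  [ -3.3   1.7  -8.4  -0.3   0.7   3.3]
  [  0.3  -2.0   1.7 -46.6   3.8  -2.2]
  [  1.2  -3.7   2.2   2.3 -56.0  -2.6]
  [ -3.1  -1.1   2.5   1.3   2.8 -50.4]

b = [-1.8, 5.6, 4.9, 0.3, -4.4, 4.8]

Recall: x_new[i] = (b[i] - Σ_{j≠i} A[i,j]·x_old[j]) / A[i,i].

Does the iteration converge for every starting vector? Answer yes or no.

yes

Let D = diag(-52.7, -47.1, -8.4, -46.6, -56, -50.4); L, U the strict triangles.
Jacobi: T = -D⁻¹(L+U), T[3,2] = -(1.7)/(-46.6) = +0.0365; T[3,3] = 0.
  T[0,:] = [+0.0000 +0.0702 -0.0512 -0.0550 +0.0285 +0.0095]
  T[1,:] = [-0.0191 +0.0000 +0.0064 +0.0679 -0.0786 +0.0425]
  T[2,:] = [-0.3929 +0.2024 +0.0000 -0.0357 +0.0833 +0.3929]
  T[3,:] = [+0.0064 -0.0429 +0.0365 +0.0000 +0.0815 -0.0472]
  T[4,:] = [+0.0214 -0.0661 +0.0393 +0.0411 +0.0000 -0.0464]
  T[5,:] = [-0.0615 -0.0218 +0.0496 +0.0258 +0.0556 +0.0000]
|roots of det(T-λI)|: 0.2216, 0.1803, 0.0513, 0.0214, 0.0214, 0.0150.
spectral radius ρ = 0.2216; 0.2216 < 1: convergent.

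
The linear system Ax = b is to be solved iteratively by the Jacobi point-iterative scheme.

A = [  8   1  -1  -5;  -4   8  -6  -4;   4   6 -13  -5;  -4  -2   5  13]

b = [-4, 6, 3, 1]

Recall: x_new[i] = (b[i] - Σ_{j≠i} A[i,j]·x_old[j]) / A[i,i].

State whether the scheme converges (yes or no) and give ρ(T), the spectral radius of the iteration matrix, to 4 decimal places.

yes, ρ = 0.9306

Write A = D+L+U with D = diag(8, 8, -13, 13).
T_J = -D⁻¹(L+U): T[3,0] = -(-4)/(13) = +0.3077; T[3,3] = 0.
  T[0,:] = [+0.0000, -0.1250, +0.1250, +0.6250]
  T[1,:] = [+0.5000, +0.0000, +0.7500, +0.5000]
  T[2,:] = [+0.3077, +0.4615, +0.0000, -0.3846]
  T[3,:] = [+0.3077, +0.1538, -0.3846, +0.0000]
eigenvalue magnitudes: 0.9306, 0.6021, 0.6021, 0.2072.
spectral radius ρ = 0.9306; 0.9306 < 1: convergent.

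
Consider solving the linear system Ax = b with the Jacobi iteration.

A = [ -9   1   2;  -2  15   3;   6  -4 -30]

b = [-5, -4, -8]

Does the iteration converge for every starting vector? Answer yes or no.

Split A = D + L + U, D = diag(-9, 15, -30).
Jacobi: T = -D⁻¹(L+U), T[1,2] = -(3)/(15) = -0.2000; T[1,1] = 0.
  T[0,:] = [+0.0000  +0.1111  +0.2222]
  T[1,:] = [+0.1333  +0.0000  -0.2000]
  T[2,:] = [+0.2000  -0.1333  +0.0000]
|eigenvalues of T|: 0.3333, 0.2176, 0.1157.
ρ(T) = max|λ| = 0.3333; 0.3333 < 1, so it converges for any x₀.

yes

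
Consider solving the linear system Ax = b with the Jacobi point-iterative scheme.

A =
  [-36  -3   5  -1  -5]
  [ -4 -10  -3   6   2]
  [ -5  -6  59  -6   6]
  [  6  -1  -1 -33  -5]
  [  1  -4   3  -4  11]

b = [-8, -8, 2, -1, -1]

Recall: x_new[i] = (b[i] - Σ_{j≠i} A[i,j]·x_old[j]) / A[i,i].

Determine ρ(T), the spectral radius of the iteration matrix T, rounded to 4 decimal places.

Split A = D + L + U, D = diag(-36, -10, 59, -33, 11).
T_J = -D⁻¹(L+U): T[2,1] = -(-6)/(59) = +0.1017; T[2,2] = 0.
  T[0,:] = [+0.0000  -0.0833  +0.1389  -0.0278  -0.1389]
  T[1,:] = [-0.4000  +0.0000  -0.3000  +0.6000  +0.2000]
  T[2,:] = [+0.0847  +0.1017  +0.0000  +0.1017  -0.1017]
  T[3,:] = [+0.1818  -0.0303  -0.0303  +0.0000  -0.1515]
  T[4,:] = [-0.0909  +0.3636  -0.2727  +0.3636  +0.0000]
|eigenvalues of T|: 0.3204, 0.2517, 0.2517, 0.2131, 0.1273.
ρ(T) = max|λ| = 0.3204; 0.3204 < 1 ⇒ converges.

0.3204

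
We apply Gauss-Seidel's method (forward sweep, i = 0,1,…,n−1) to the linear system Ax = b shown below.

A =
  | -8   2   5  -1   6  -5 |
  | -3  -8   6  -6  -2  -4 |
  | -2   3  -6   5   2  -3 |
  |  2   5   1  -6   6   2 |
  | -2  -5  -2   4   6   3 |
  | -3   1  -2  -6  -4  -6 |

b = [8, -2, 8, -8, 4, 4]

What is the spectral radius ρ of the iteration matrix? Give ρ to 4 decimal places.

Write A = D+L+U with D = diag(-8, -8, -6, -6, 6, -6).
Gauss-Seidel: T = -(D+L)⁻¹U, row 0 first, T[0,3] = -(-1)/(-8) = -0.1250; later rows by forward substitution.
  T[0,:] = [+0.0000  +0.2500  +0.6250  -0.1250  +0.7500  -0.6250]
  T[1,:] = [+0.0000  -0.0938  +0.5156  -0.7031  -0.5312  -0.2656]
  T[2,:] = [+0.0000  -0.1302  +0.0495  +0.5234  -0.1823  -0.4245]
  T[3,:] = [+0.0000  -0.0165  +0.6463  -0.5404  +0.7769  -0.1671]
  T[4,:] = [+0.0000  -0.0272  +0.2237  -0.0929  -0.7714  -0.9598]
  T[5,:] = [+0.0000  -0.0626  -1.0384  +0.3731  -0.6654  +1.2167]
|roots of det(T-λI)|: 1.6949, 1.2690, 0.6220, 0.1709, 0.1709, 0.0000.
spectral radius ρ = 1.6949; 1.6949 > 1, so it fails to converge.

1.6949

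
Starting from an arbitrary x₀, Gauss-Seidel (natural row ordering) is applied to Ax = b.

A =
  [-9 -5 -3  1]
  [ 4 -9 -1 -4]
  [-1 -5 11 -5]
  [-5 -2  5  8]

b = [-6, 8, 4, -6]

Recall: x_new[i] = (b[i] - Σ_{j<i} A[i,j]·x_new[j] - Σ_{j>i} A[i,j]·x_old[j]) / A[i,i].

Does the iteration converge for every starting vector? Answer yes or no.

Diagonal D = diag(-9, -9, 11, 8); L, U strict lower/upper.
GS T = -(D+L)⁻¹U: row 0 first, T[0,2] = -(-3)/(-9) = -0.3333; later rows by forward substitution.
  T[0,:] = [+0.0000, -0.5556, -0.3333, +0.1111]
  T[1,:] = [+0.0000, -0.2469, -0.2593, -0.3951]
  T[2,:] = [+0.0000, -0.1627, -0.1481, +0.2851]
  T[3,:] = [+0.0000, -0.3072, -0.1806, -0.2075]
eigenvalue magnitudes: 0.5272, 0.2239, 0.1486, 0.0000.
ρ(T) = max|λ| = 0.5272; 0.5272 < 1 ⇒ converges.

yes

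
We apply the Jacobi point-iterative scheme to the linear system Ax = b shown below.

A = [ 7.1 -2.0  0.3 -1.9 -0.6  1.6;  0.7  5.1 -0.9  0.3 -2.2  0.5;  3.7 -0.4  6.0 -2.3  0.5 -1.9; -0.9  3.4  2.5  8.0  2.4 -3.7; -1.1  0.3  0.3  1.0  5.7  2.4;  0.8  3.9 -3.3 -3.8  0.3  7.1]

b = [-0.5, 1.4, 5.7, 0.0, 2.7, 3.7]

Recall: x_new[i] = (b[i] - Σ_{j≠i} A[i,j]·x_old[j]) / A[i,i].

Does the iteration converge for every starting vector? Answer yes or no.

yes

Split A = D + L + U, D = diag(7.1, 5.1, 6, 8, 5.7, 7.1).
Jacobi: T = -D⁻¹(L+U), T[2,5] = -(-1.9)/(6) = +0.3167; T[2,2] = 0.
  T[0,:] = [+0.0000 +0.2817 -0.0423 +0.2676 +0.0845 -0.2254]
  T[1,:] = [-0.1373 +0.0000 +0.1765 -0.0588 +0.4314 -0.0980]
  T[2,:] = [-0.6167 +0.0667 +0.0000 +0.3833 -0.0833 +0.3167]
  T[3,:] = [+0.1125 -0.4250 -0.3125 +0.0000 -0.3000 +0.4625]
  T[4,:] = [+0.1930 -0.0526 -0.0526 -0.1754 +0.0000 -0.4211]
  T[5,:] = [-0.1127 -0.5493 +0.4648 +0.5352 -0.0423 +0.0000]
eigenvalue magnitudes: 0.8876, 0.5840, 0.5840, 0.3702, 0.3702, 0.3350.
ρ = 0.8876; 0.8876 < 1, so it converges for any x₀.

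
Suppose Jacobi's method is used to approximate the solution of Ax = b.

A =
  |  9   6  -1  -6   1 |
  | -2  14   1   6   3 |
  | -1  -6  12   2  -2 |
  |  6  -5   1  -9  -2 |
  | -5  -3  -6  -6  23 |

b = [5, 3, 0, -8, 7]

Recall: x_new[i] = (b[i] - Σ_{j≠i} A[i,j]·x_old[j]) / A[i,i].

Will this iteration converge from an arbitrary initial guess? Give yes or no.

Diagonal D = diag(9, 14, 12, -9, 23); L, U strict lower/upper.
T_J = -D⁻¹(L+U): T[2,3] = -(2)/(12) = -0.1667; T[2,2] = 0.
  T[0,:] = [+0.0000, -0.6667, +0.1111, +0.6667, -0.1111]
  T[1,:] = [+0.1429, +0.0000, -0.0714, -0.4286, -0.2143]
  T[2,:] = [+0.0833, +0.5000, +0.0000, -0.1667, +0.1667]
  T[3,:] = [+0.6667, -0.5556, +0.1111, +0.0000, -0.2222]
  T[4,:] = [+0.2174, +0.1304, +0.2609, +0.2609, +0.0000]
|roots of det(T-λI)|: 0.8205, 0.5830, 0.2153, 0.2153, 0.1562.
ρ(T) = max|λ| = 0.8205; 0.8205 < 1 ⇒ converges.

yes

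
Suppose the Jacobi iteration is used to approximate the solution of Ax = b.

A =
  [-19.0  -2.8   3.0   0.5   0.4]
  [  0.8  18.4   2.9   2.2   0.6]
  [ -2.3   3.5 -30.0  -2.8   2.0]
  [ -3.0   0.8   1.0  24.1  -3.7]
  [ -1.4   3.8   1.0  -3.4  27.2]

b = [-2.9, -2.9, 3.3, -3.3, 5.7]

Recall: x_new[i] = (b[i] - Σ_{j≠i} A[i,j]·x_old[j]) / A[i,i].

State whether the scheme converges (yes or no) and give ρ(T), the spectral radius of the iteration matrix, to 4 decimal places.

yes, ρ = 0.2115

A = D + L + U where D = diag(-19, 18.4, -30, 24.1, 27.2).
T_J = -D⁻¹(L+U): T[1,3] = -(2.2)/(18.4) = -0.1196; T[1,1] = 0.
  T[0,:] = [+0.0000, -0.1474, +0.1579, +0.0263, +0.0211]
  T[1,:] = [-0.0435, +0.0000, -0.1576, -0.1196, -0.0326]
  T[2,:] = [-0.0767, +0.1167, +0.0000, -0.0933, +0.0667]
  T[3,:] = [+0.1245, -0.0332, -0.0415, +0.0000, +0.1535]
  T[4,:] = [+0.0515, -0.1397, -0.0368, +0.1250, +0.0000]
|λ(T)| sorted: 0.2115, 0.1528, 0.1528, 0.1309, 0.1309.
ρ = 0.2115; 0.2115 < 1: convergent.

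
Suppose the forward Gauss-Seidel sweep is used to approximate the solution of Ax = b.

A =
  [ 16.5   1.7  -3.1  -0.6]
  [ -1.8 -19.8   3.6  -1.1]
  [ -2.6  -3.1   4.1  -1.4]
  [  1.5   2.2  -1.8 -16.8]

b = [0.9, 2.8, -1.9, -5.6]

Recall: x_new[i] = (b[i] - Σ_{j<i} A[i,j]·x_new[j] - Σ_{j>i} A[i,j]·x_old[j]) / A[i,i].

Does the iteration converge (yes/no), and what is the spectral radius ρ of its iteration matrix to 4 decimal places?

yes, ρ = 0.2107

Diagonal D = diag(16.5, -19.8, 4.1, -16.8); L, U strict lower/upper.
GS T = -(D+L)⁻¹U: row 0 first, T[0,3] = -(-0.6)/(16.5) = +0.0364; later rows by forward substitution.
  T[0,:] = [+0.0000 -0.1030 +0.1879 +0.0364]
  T[1,:] = [+0.0000 +0.0094 +0.1647 -0.0589]
  T[2,:] = [+0.0000 -0.0583 +0.2437 +0.3200]
  T[3,:] = [+0.0000 -0.0017 +0.0122 -0.0387]
|eigenvalues of T|: 0.2107, 0.0539, 0.0503, 0.0000.
ρ(T) = max|λ| = 0.2107; 0.2107 < 1 ⇒ converges.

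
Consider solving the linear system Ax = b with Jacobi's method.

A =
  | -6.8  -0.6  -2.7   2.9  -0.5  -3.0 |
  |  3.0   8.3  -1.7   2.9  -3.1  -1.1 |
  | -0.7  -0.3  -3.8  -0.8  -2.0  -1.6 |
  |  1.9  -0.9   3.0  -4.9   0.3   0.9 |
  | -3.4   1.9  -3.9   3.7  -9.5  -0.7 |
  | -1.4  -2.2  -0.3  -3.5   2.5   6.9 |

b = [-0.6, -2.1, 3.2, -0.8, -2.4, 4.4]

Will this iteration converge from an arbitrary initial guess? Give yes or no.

no

Split A = D + L + U, D = diag(-6.8, 8.3, -3.8, -4.9, -9.5, 6.9).
Jacobi T = -D⁻¹(L+U): T[2,5] = -(-1.6)/(-3.8) = -0.4211; T[2,2] = 0.
  T[0,:] = [+0.0000 -0.0882 -0.3971 +0.4265 -0.0735 -0.4412]
  T[1,:] = [-0.3614 +0.0000 +0.2048 -0.3494 +0.3735 +0.1325]
  T[2,:] = [-0.1842 -0.0789 +0.0000 -0.2105 -0.5263 -0.4211]
  T[3,:] = [+0.3878 -0.1837 +0.6122 +0.0000 +0.0612 +0.1837]
  T[4,:] = [-0.3579 +0.2000 -0.4105 +0.3895 +0.0000 -0.0737]
  T[5,:] = [+0.2029 +0.3188 +0.0435 +0.5072 -0.3623 +0.0000]
eigenvalue magnitudes: 1.1214, 0.5731, 0.5731, 0.5218, 0.2254, 0.2254.
spectral radius ρ = 1.1214; 1.1214 > 1 ⇒ diverges.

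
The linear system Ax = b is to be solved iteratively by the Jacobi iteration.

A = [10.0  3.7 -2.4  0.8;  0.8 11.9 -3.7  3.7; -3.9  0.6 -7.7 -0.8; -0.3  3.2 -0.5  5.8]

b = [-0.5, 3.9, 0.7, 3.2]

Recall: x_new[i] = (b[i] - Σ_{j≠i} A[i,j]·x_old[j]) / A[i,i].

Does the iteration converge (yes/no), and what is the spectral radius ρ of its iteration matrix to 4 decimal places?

Diagonal D = diag(10, 11.9, -7.7, 5.8); L, U strict lower/upper.
Jacobi: T = -D⁻¹(L+U), T[0,3] = -(0.8)/(10) = -0.0800; T[0,0] = 0.
  T[0,:] = [+0.0000 -0.3700 +0.2400 -0.0800]
  T[1,:] = [-0.0672 +0.0000 +0.3109 -0.3109]
  T[2,:] = [-0.5065 +0.0779 +0.0000 -0.1039]
  T[3,:] = [+0.0517 -0.5517 +0.0862 +0.0000]
|λ(T)| sorted: 0.5182, 0.3653, 0.3653, 0.1248.
ρ(T) = max|λ| = 0.5182; 0.5182 < 1: convergent.

yes, ρ = 0.5182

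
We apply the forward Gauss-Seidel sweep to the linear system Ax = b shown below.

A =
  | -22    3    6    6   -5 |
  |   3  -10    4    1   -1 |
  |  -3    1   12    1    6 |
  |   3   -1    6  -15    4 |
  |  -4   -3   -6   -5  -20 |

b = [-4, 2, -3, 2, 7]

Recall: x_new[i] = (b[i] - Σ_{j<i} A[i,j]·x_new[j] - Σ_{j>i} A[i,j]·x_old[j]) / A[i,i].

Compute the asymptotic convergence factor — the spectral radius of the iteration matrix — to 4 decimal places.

Let D = diag(-22, -10, 12, -15, -20); L, U the strict triangles.
Gauss-Seidel: T = -(D+L)⁻¹U, row 0 first, T[0,4] = -(-5)/(-22) = -0.2273; later rows by forward substitution.
  T[0,:] = [+0.0000  +0.1364  +0.2727  +0.2727  -0.2273]
  T[1,:] = [+0.0000  +0.0409  +0.4818  +0.1818  -0.1682]
  T[2,:] = [+0.0000  +0.0307  +0.0280  -0.0303  -0.5428]
  T[3,:] = [+0.0000  +0.0368  +0.0336  +0.0303  +0.0153]
  T[4,:] = [+0.0000  -0.0518  -0.1436  -0.0803  +0.2297]
|λ(T)| sorted: 0.5085, 0.1166, 0.0640, 0.0640, 0.0000.
spectral radius ρ = 0.5085; 0.5085 < 1, so it converges for any x₀.

0.5085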